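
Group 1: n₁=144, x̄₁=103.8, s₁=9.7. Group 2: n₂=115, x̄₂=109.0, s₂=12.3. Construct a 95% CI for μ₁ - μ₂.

Difference = -5.2. SE = √(9.7²/144 + 12.3²/115) = 1.403. CI = (-7.95, -2.45)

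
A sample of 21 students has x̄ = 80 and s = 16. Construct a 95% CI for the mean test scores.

CI = x̄ ± t*(s/√n) = 80 ± 2.086(16/√21) = (72.72, 87.28)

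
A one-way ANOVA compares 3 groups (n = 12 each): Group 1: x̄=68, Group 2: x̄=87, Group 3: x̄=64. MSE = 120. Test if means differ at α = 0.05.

Grand mean = 73.0. SS_between = 3624.0, MS_between = 1812.0. F = 15.1, F_crit ≈ 3.285. Reject H₀.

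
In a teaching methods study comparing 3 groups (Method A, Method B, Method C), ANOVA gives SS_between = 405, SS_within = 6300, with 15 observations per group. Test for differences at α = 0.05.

df_between = 2, df_within = 42. F = MS_between/MS_within = 202.5/150.0 = 1.35. F_crit ≈ 3.22. Fail to reject H₀.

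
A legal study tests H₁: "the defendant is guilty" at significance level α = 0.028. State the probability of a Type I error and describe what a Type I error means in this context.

P(Type I error) = α = 0.028. A Type I error is rejecting H₀ when H₀ is actually true (false positive) — here, concluding that the defendant is guilty when in fact this is not the case. Consequence: convicting an innocent person.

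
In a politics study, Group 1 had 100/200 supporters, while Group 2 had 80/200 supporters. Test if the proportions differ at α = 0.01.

p̂₁ = 0.5, p̂₂ = 0.4, pooled p̂ = 0.45. z = 2.01. Critical: ±2.576. Fail to reject H₀.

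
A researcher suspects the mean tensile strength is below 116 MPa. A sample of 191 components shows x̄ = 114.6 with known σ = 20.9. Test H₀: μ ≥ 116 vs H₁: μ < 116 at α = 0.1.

z = -0.926. Critical value: -1.28. Fail to reject H₀.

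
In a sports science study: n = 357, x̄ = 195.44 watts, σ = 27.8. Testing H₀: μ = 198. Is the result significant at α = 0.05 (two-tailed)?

z = (195.44 - 198)/(27.8/√357) = -1.74. Since |z| ≤ 1.96, not significant at α = 0.05.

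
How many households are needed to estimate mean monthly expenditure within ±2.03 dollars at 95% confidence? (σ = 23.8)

n = (z*σ/E)² = (1.96×23.8/2.03)² = 528.05 → n = 529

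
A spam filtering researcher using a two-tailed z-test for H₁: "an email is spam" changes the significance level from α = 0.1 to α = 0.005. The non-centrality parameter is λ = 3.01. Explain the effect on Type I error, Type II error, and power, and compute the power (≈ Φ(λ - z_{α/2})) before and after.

Decreasing α from 0.1 to 0.005:
• Type I error rate decreases (α is the Type I rate by definition).
• Critical value moves from z_{α/2} = 1.645 to 2.807, so power = Φ(λ - z_{α/2}) goes from Φ(3.01 - 1.645) = 0.914 to Φ(3.01 - 2.807) = 0.58.
• Type II error rate β = 1 - power therefore increases (0.086 → 0.42).
Appropriate when false positives are costly — here, a legitimate email is sent to the spam folder and the user misses it.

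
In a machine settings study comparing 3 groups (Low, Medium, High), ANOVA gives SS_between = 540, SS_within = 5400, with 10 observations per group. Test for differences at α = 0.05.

df_between = 2, df_within = 27. F = MS_between/MS_within = 270.0/200.0 = 1.35. F_crit ≈ 3.354. Fail to reject H₀.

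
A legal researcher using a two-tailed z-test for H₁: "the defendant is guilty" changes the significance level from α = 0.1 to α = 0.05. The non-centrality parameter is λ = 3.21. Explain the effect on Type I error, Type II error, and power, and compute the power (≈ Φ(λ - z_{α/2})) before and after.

Decreasing α from 0.1 to 0.05:
• Type I error rate decreases (α is the Type I rate by definition).
• Critical value moves from z_{α/2} = 1.645 to 1.96, so power = Φ(λ - z_{α/2}) goes from Φ(3.21 - 1.645) = 0.941 to Φ(3.21 - 1.96) = 0.894.
• Type II error rate β = 1 - power therefore increases (0.059 → 0.106).
Appropriate when false positives are costly — here, convicting an innocent person.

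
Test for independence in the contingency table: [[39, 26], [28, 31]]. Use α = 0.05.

χ² = 1.959. df = 1, critical = 3.841. Fail to reject H₀. No evidence of dependence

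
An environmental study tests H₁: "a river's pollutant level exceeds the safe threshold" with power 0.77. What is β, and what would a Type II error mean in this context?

β = 1 - power = 1 - 0.77 = 0.23. A Type II error is failing to reject H₀ when H₀ is false (false negative) — here, failing to conclude that a river's pollutant level exceeds the safe threshold when in fact it is true. Consequence: allowing unsafe pollution to continue.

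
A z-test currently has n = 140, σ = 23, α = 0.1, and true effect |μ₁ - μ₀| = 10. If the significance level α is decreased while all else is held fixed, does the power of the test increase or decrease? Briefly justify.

Power decreases: a smaller α raises the critical value, so less of the H₁ sampling distribution falls in the rejection region.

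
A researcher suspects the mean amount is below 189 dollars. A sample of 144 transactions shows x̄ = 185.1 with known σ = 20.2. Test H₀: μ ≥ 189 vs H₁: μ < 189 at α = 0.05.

z = -2.317. Critical value: -1.645. Reject H₀.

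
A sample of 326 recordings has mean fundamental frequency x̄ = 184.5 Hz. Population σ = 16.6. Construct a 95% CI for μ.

CI = x̄ ± z*(σ/√n) = 184.5 ± 1.96(16.6/√326) = 184.5 ± 1.8 = (182.7, 186.3)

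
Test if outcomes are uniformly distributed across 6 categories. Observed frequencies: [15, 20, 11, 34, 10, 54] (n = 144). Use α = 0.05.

Expected = 24 each. χ² = Σ(O-E)²/E = 60.917. df = 5, critical value = 11.07. Reject H₀.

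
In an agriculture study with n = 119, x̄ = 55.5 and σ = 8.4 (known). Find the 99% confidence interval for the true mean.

CI = x̄ ± z*(σ/√n) = 55.5 ± 2.576(8.4/√119) = 55.5 ± 1.98 = (53.52, 57.48)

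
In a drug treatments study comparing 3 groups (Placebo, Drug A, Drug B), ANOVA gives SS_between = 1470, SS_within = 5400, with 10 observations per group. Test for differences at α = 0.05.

df_between = 2, df_within = 27. F = MS_between/MS_within = 735.0/200.0 = 3.675. F_crit ≈ 3.354. Reject H₀. At least one mean differs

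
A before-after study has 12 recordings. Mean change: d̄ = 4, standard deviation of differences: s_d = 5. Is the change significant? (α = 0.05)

t = d̄/(s_d/√n) = 4/(5/√12) = 2.771. df = 11, critical t = ±2.201. Reject H₀.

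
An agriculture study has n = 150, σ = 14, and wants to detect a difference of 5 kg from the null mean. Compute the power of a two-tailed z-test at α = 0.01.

SE = σ/√n = 14/√150 = 1.143. Non-centrality λ = d/SE = 5/1.143 = 4.374. Power ≈ Φ(λ - z_{α/2}) = Φ(4.374 - 2.576) = Φ(1.798) = 0.964.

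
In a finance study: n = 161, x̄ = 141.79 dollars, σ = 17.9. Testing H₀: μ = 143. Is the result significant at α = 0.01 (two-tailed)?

z = (141.79 - 143)/(17.9/√161) = -0.858. Since |z| ≤ 2.576, not significant at α = 0.01.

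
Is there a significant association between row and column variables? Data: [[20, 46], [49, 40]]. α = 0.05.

χ² = 9.401. df = 1, critical = 3.841. Reject H₀. Variables are dependent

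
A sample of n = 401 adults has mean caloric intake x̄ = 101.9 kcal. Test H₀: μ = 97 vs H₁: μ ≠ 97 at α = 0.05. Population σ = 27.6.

z = (x̄ - μ₀)/(σ/√n) = (101.9 - 97)/(27.6/√401) = 3.555. Critical value: ±1.96. Since |3.555| > 1.96, Reject H₀.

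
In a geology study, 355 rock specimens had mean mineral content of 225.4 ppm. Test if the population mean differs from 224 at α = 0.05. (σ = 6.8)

z = (x̄ - μ₀)/(σ/√n) = (225.4 - 224)/(6.8/√355) = 3.879. Critical value: ±1.96. Since |3.879| > 1.96, Reject H₀.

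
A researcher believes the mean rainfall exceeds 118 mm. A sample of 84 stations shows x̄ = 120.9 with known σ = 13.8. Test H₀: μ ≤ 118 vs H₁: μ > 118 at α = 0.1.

z = 1.926. Critical value: 1.28. Reject H₀.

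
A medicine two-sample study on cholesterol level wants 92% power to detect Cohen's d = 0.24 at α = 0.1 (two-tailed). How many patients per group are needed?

z_{α/2} = 1.645, z_β = Φ⁻¹(0.92) = 1.405. For small effect (d = 0.24): n per group = 2(z_{α/2} + z_β)²/d² = 2(1.645 + 1.405)²/0.24² = 323.003 → 324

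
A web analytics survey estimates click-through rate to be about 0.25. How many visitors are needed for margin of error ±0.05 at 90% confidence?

n = z²p(1-p)/E² = 1.645²×0.25×0.75/0.05² = 203.0 → n = 203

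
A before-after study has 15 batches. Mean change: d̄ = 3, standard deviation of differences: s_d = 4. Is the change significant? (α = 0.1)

t = d̄/(s_d/√n) = 3/(4/√15) = 2.905. df = 14, critical t = ±1.761. Reject H₀.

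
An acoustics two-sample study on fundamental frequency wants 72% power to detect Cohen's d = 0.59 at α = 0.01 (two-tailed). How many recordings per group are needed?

z_{α/2} = 2.576, z_β = Φ⁻¹(0.72) = 0.583. For medium effect (d = 0.59): n per group = 2(z_{α/2} + z_β)²/d² = 2(2.576 + 0.583)²/0.59² = 57.3 → 58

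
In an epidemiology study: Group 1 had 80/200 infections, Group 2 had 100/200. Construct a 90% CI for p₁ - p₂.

p̂₁ = 0.4, p̂₂ = 0.5. Difference = -0.1. CI = (-0.181, -0.019)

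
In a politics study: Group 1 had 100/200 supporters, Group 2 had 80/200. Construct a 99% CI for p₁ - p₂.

p̂₁ = 0.5, p̂₂ = 0.4. Difference = 0.1. CI = (-0.028, 0.228)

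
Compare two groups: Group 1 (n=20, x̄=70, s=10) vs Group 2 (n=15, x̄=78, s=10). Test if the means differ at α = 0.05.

Pooled sp = 10.0. t = -2.342, df = 33. Critical t = ±2.035. Reject H₀.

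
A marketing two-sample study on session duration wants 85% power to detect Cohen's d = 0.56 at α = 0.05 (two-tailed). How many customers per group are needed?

z_{α/2} = 1.96, z_β = Φ⁻¹(0.85) = 1.036. For medium effect (d = 0.56): n per group = 2(z_{α/2} + z_β)²/d² = 2(1.96 + 1.036)²/0.56² = 57.2 → 58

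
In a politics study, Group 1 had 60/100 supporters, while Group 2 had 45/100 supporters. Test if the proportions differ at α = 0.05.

p̂₁ = 0.6, p̂₂ = 0.45, pooled p̂ = 0.525. z = 2.124. Critical: ±1.96. Reject H₀.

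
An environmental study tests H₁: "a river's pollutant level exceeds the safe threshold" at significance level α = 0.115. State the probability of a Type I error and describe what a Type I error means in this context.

P(Type I error) = α = 0.115. A Type I error is rejecting H₀ when H₀ is actually true (false positive) — here, concluding that a river's pollutant level exceeds the safe threshold when in fact this is not the case. Consequence: shutting down a compliant factory unnecessarily.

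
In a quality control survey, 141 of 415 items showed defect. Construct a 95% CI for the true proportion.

p̂ = 0.34. CI = p̂ ± z*√(p̂(1-p̂)/n) = (0.294, 0.385)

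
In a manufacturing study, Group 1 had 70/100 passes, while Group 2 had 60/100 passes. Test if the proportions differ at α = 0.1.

p̂₁ = 0.7, p̂₂ = 0.6, pooled p̂ = 0.65. z = 1.482. Critical: ±1.645. Fail to reject H₀.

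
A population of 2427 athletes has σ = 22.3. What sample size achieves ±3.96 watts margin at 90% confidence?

Without FPC: n₀ = (1.645×22.3/3.96)² = 85.813. With FPC: n = n₀N/(n₀+N-1) = 82.9 → n = 83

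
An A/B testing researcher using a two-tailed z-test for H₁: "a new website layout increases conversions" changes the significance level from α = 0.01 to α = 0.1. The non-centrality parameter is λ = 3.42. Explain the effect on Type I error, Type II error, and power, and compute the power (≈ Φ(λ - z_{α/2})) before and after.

Increasing α from 0.01 to 0.1:
• Type I error rate increases (α is the Type I rate by definition).
• Critical value moves from z_{α/2} = 2.576 to 1.645, so power = Φ(λ - z_{α/2}) goes from Φ(3.42 - 2.576) = 0.801 to Φ(3.42 - 1.645) = 0.962.
• Type II error rate β = 1 - power therefore decreases (0.199 → 0.038).
Appropriate when false negatives are costly — here, discarding a layout that would have improved conversions — lost revenue.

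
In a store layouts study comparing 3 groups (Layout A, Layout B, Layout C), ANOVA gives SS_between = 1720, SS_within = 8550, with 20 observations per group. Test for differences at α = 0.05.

df_between = 2, df_within = 57. F = MS_between/MS_within = 860.0/150.0 = 5.733. F_crit ≈ 3.159. Reject H₀. At least one mean differs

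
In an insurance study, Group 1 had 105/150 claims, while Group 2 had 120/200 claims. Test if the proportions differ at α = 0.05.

p̂₁ = 0.7, p̂₂ = 0.6, pooled p̂ = 0.643. z = 1.932. Critical: ±1.96. Fail to reject H₀.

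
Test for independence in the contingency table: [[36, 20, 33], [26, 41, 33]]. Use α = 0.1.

χ² = 8.23. df = 2, critical = 4.605. Reject H₀. Variables are dependent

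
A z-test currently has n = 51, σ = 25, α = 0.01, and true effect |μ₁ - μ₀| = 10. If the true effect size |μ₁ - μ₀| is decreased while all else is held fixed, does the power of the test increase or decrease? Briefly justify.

Power decreases: a smaller true effect decreases the non-centrality λ = |μ₁ - μ₀|/(σ/√n).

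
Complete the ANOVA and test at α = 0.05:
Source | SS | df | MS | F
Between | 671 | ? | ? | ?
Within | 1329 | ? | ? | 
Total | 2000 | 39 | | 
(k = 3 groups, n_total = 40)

df_between = 2, df_within = 37. MS_between = 335.5, MS_within = 35.92. F = 9.34, F_crit ≈ 3.252. Reject H₀.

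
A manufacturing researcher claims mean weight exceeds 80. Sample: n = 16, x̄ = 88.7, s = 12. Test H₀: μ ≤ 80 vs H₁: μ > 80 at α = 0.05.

t = (88.7 - 80)/(12/√16) = 2.9, df = 15. Critical t = 1.753. Reject H₀.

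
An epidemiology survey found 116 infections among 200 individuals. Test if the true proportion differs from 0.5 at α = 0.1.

p̂ = 0.58, p₀ = 0.5. z = (p̂ - p₀)/√(p₀(1-p₀)/n) = 2.263. Critical: ±1.645. Reject H₀.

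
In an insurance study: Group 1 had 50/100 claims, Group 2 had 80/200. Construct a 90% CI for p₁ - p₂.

p̂₁ = 0.5, p̂₂ = 0.4. Difference = 0.1. CI = (-0.0, 0.2)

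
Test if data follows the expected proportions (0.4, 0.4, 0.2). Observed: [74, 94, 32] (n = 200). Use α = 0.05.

Expected: [80.0, 80.0, 40.0]. χ² = 4.5. df = 2, critical = 5.991. Fail to reject H₀.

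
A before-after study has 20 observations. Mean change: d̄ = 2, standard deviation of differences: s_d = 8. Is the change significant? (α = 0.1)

t = d̄/(s_d/√n) = 2/(8/√20) = 1.118. df = 19, critical t = ±1.729. Fail to reject H₀.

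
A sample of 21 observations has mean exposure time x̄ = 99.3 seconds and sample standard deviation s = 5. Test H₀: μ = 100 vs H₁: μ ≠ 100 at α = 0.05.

t = (x̄ - μ₀)/(s/√n) = (99.3 - 100)/(5/√21) = -0.642. df = 20, critical t = ±2.086. Fail to reject H₀.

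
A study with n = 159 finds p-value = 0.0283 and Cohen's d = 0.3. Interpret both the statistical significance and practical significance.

Statistically significant (p = 0.0283 < 0.05). Cohen's d = 0.3 indicates a small effect size. Both statistical and practical significance should be considered.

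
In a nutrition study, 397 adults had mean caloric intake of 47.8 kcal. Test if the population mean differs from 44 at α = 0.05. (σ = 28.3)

z = (x̄ - μ₀)/(σ/√n) = (47.8 - 44)/(28.3/√397) = 2.675. Critical value: ±1.96. Since |2.675| > 1.96, Reject H₀.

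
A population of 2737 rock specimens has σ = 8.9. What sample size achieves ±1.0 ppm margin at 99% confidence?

Without FPC: n₀ = (2.576×8.9/1.0)² = 525.62. With FPC: n = n₀N/(n₀+N-1) = 441.1 → n = 442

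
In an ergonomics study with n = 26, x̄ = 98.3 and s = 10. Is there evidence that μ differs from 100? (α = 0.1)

t = (x̄ - μ₀)/(s/√n) = (98.3 - 100)/(10/√26) = -0.867. df = 25, critical t = ±1.708. Fail to reject H₀.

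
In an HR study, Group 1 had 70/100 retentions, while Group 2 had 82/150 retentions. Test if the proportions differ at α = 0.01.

p̂₁ = 0.7, p̂₂ = 0.547, pooled p̂ = 0.608. z = 2.433. Critical: ±2.576. Fail to reject H₀.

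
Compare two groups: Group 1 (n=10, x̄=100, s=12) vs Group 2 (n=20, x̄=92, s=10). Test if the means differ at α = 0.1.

Pooled sp = 10.68. t = 1.933, df = 28. Critical t = ±1.701. Reject H₀.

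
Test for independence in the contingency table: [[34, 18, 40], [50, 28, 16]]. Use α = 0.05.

χ² = 15.488. df = 2, critical = 5.991. Reject H₀. Variables are dependent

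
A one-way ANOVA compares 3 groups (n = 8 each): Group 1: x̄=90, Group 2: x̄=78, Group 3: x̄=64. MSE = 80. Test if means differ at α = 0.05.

Grand mean = 77.33. SS_between = 2709.33, MS_between = 1354.67. F = 16.933, F_crit ≈ 3.467. Reject H₀.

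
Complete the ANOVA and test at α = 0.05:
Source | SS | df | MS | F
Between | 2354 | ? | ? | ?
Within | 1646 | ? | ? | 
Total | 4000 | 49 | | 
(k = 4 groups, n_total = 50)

df_between = 3, df_within = 46. MS_between = 784.67, MS_within = 35.78. F = 21.929, F_crit ≈ 2.807. Reject H₀.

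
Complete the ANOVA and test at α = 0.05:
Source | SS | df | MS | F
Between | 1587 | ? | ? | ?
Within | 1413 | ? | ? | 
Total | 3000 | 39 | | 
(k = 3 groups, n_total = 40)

df_between = 2, df_within = 37. MS_between = 793.5, MS_within = 38.19. F = 20.778, F_crit ≈ 3.252. Reject H₀.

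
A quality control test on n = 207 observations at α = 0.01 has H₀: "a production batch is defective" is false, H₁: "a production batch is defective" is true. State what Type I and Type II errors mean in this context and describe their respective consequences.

Type I (false positive): concluding that a production batch is defective when it is not — scrapping a good batch — wasted material and cost for no reason. Type II (false negative): failing to conclude that a production batch is defective when it is — shipping a defective batch — faulty products reach customers. Which is costlier depends on domain priorities and is a judgement call rather than a statistical fact.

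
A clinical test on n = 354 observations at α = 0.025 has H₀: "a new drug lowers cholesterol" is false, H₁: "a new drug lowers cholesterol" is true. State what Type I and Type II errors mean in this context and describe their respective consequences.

Type I (false positive): concluding that a new drug lowers cholesterol when it is not — approving an ineffective drug — patients take a useless medication and may skip effective alternatives. Type II (false negative): failing to conclude that a new drug lowers cholesterol when it is — shelving an effective drug — patients miss out on a treatment that would have helped. Which is costlier depends on domain priorities and is a judgement call rather than a statistical fact.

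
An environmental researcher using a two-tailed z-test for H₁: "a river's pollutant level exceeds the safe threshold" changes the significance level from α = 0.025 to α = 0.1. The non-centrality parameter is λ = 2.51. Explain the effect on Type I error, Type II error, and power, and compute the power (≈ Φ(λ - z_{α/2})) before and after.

Increasing α from 0.025 to 0.1:
• Type I error rate increases (α is the Type I rate by definition).
• Critical value moves from z_{α/2} = 2.241 to 1.645, so power = Φ(λ - z_{α/2}) goes from Φ(2.51 - 2.241) = 0.606 to Φ(2.51 - 1.645) = 0.806.
• Type II error rate β = 1 - power therefore decreases (0.394 → 0.194).
Appropriate when false negatives are costly — here, allowing unsafe pollution to continue.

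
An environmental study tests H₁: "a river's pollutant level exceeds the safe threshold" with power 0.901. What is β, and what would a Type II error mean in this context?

β = 1 - power = 1 - 0.901 = 0.099. A Type II error is failing to reject H₀ when H₀ is false (false negative) — here, failing to conclude that a river's pollutant level exceeds the safe threshold when in fact it is true. Consequence: allowing unsafe pollution to continue.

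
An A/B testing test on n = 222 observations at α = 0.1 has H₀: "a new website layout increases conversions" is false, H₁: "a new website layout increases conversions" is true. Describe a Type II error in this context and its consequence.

Type II error: failing to reject H₀ when it is false — concluding that a new website layout increases conversions is not supported when in fact it is. Consequence: discarding a layout that would have improved conversions — lost revenue.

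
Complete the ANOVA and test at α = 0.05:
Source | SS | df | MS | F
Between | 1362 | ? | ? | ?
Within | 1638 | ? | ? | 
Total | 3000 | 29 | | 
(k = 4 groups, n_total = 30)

df_between = 3, df_within = 26. MS_between = 454.0, MS_within = 63.0. F = 7.206, F_crit ≈ 2.975. Reject H₀.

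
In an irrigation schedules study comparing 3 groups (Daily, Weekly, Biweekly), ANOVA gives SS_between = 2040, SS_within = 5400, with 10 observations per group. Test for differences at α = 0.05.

df_between = 2, df_within = 27. F = MS_between/MS_within = 1020.0/200.0 = 5.1. F_crit ≈ 3.354. Reject H₀. At least one mean differs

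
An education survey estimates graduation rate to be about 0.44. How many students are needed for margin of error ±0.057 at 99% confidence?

n = z²p(1-p)/E² = 2.576²×0.44×0.56/0.057² = 503.2 → n = 504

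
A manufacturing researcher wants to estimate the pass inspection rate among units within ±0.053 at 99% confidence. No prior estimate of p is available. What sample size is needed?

Conservative approach: use p = 0.5 (maximizes p(1-p) = 0.25). n = z²(0.25)/E² = 2.576²×0.25/0.053² = 590.6 → n = 591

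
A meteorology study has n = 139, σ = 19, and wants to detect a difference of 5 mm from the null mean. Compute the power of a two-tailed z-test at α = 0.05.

SE = σ/√n = 19/√139 = 1.612. Non-centrality λ = d/SE = 5/1.612 = 3.103. Power ≈ Φ(λ - z_{α/2}) = Φ(3.103 - 1.96) = Φ(1.143) = 0.873.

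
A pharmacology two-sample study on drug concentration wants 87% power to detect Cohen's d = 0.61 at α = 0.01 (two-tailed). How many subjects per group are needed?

z_{α/2} = 2.576, z_β = Φ⁻¹(0.87) = 1.126. For medium effect (d = 0.61): n per group = 2(z_{α/2} + z_β)²/d² = 2(2.576 + 1.126)²/0.61² = 73.7 → 74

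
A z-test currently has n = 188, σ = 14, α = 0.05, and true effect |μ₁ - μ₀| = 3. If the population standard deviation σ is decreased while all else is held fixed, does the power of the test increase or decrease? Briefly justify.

Power increases: a smaller σ shrinks the standard error σ/√n, moving the sampling distribution under H₁ further from the critical value.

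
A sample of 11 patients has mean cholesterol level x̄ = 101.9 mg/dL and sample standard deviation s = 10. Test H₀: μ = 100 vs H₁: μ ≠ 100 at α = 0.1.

t = (x̄ - μ₀)/(s/√n) = (101.9 - 100)/(10/√11) = 0.63. df = 10, critical t = ±1.812. Fail to reject H₀.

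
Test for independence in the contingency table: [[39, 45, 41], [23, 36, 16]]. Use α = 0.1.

χ² = 3.834. df = 2, critical = 4.605. Fail to reject H₀. No evidence of dependence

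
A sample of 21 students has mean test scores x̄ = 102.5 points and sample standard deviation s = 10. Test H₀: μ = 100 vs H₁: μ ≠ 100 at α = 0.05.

t = (x̄ - μ₀)/(s/√n) = (102.5 - 100)/(10/√21) = 1.146. df = 20, critical t = ±2.086. Fail to reject H₀.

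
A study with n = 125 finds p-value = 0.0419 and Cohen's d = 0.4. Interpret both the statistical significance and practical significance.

Statistically significant (p = 0.0419 < 0.05). Cohen's d = 0.4 indicates a small effect size. Both statistical and practical significance should be considered.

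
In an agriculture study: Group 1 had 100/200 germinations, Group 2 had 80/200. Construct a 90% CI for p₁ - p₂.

p̂₁ = 0.5, p̂₂ = 0.4. Difference = 0.1. CI = (0.019, 0.181)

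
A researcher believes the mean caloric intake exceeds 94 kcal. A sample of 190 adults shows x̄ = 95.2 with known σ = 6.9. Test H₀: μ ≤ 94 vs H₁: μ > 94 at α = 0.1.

z = 2.397. Critical value: 1.28. Reject H₀.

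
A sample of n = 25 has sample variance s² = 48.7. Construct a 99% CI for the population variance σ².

df = 24. χ²_{0.005} = 45.559, χ²_{0.995} = 9.886. CI for σ² = ((n-1)s²/χ²_{α/2}, (n-1)s²/χ²_{1-α/2}) = (24·48.7/45.559, 24·48.7/9.886) = (25.65, 118.23)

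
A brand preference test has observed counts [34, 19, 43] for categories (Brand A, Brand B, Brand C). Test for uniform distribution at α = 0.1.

Expected = 32 each. χ² = Σ(O-E)²/E = 9.188. df = 2, critical value = 4.605. Reject H₀.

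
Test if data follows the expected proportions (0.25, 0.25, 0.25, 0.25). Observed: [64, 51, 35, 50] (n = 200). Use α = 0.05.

Expected: [50.0, 50.0, 50.0, 50.0]. χ² = 8.44. df = 3, critical = 7.815. Reject H₀.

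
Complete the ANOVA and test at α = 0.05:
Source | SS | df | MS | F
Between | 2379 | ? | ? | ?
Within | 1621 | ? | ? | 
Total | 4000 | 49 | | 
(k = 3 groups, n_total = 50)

df_between = 2, df_within = 47. MS_between = 1189.5, MS_within = 34.49. F = 34.489, F_crit ≈ 3.195. Reject H₀.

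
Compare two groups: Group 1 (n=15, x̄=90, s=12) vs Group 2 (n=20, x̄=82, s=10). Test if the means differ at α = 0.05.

Pooled sp = 10.89. t = 2.15, df = 33. Critical t = ±2.035. Reject H₀.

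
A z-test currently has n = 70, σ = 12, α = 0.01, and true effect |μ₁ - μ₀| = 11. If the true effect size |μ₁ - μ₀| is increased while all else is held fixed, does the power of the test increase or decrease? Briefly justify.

Power increases: a larger true effect increases the non-centrality λ = |μ₁ - μ₀|/(σ/√n).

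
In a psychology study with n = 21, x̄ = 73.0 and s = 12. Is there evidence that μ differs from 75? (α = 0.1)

t = (x̄ - μ₀)/(s/√n) = (73.0 - 75)/(12/√21) = -0.764. df = 20, critical t = ±1.725. Fail to reject H₀.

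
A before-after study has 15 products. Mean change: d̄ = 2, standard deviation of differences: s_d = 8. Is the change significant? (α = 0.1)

t = d̄/(s_d/√n) = 2/(8/√15) = 0.968. df = 14, critical t = ±1.761. Fail to reject H₀.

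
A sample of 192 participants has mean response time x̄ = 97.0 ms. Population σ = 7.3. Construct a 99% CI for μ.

CI = x̄ ± z*(σ/√n) = 97.0 ± 2.576(7.3/√192) = 97.0 ± 1.36 = (95.64, 98.36)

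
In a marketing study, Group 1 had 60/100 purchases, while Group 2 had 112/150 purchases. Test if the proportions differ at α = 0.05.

p̂₁ = 0.6, p̂₂ = 0.747, pooled p̂ = 0.688. z = -2.452. Critical: ±1.96. Reject H₀.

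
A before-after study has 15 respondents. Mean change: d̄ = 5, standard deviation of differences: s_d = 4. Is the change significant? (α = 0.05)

t = d̄/(s_d/√n) = 5/(4/√15) = 4.841. df = 14, critical t = ±2.145. Reject H₀.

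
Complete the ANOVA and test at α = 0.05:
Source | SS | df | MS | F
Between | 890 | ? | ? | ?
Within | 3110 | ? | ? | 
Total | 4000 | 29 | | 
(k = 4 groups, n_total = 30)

df_between = 3, df_within = 26. MS_between = 296.67, MS_within = 119.62. F = 2.48, F_crit ≈ 2.975. Fail to reject H₀.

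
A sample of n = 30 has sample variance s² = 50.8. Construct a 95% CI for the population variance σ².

df = 29. χ²_{0.025} = 45.722, χ²_{0.975} = 16.047. CI for σ² = ((n-1)s²/χ²_{α/2}, (n-1)s²/χ²_{1-α/2}) = (29·50.8/45.722, 29·50.8/16.047) = (32.22, 91.81)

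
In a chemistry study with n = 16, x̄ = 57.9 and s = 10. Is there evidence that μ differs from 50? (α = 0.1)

t = (x̄ - μ₀)/(s/√n) = (57.9 - 50)/(10/√16) = 3.16. df = 15, critical t = ±1.753. Reject H₀.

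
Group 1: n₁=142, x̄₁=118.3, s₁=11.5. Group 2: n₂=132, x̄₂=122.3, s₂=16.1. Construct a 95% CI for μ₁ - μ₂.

Difference = -4.0. SE = √(11.5²/142 + 16.1²/132) = 1.701. CI = (-7.33, -0.67)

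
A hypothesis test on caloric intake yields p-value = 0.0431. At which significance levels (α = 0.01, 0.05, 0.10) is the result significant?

p = 0.0431. Significant at: α = 0.05, 0.1.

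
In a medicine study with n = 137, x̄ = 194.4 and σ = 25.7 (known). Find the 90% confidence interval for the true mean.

CI = x̄ ± z*(σ/√n) = 194.4 ± 1.645(25.7/√137) = 194.4 ± 3.61 = (190.79, 198.01)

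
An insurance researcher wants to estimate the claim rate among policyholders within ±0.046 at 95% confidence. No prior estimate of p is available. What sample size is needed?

Conservative approach: use p = 0.5 (maximizes p(1-p) = 0.25). n = z²(0.25)/E² = 1.96²×0.25/0.046² = 453.9 → n = 454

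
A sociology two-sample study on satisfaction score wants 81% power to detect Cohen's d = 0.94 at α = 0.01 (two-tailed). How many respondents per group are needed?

z_{α/2} = 2.576, z_β = Φ⁻¹(0.81) = 0.878. For large effect (d = 0.94): n per group = 2(z_{α/2} + z_β)²/d² = 2(2.576 + 0.878)²/0.94² = 27.003 → 28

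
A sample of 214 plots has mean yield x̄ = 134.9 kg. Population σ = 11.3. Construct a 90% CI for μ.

CI = x̄ ± z*(σ/√n) = 134.9 ± 1.645(11.3/√214) = 134.9 ± 1.27 = (133.63, 136.17)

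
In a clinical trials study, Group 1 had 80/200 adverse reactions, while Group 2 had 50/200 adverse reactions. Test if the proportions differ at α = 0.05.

p̂₁ = 0.4, p̂₂ = 0.25, pooled p̂ = 0.325. z = 3.203. Critical: ±1.96. Reject H₀.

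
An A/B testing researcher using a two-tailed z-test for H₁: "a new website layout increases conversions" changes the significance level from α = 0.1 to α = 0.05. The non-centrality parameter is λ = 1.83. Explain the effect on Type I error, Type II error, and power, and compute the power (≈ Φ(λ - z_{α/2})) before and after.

Decreasing α from 0.1 to 0.05:
• Type I error rate decreases (α is the Type I rate by definition).
• Critical value moves from z_{α/2} = 1.645 to 1.96, so power = Φ(λ - z_{α/2}) goes from Φ(1.83 - 1.645) = 0.573 to Φ(1.83 - 1.96) = 0.448.
• Type II error rate β = 1 - power therefore increases (0.427 → 0.552).
Appropriate when false positives are costly — here, rolling out a layout that doesn't actually help — wasted engineering effort.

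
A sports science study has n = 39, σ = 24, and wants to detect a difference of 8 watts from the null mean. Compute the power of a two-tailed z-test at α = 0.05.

SE = σ/√n = 24/√39 = 3.843. Non-centrality λ = d/SE = 8/3.843 = 2.082. Power ≈ Φ(λ - z_{α/2}) = Φ(2.082 - 1.96) = Φ(0.122) = 0.548.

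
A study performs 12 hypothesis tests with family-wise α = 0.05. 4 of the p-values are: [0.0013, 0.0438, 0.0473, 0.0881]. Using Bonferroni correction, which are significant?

Bonferroni α = 0.05/12 = 0.00417. Significant p-values: [0.0013]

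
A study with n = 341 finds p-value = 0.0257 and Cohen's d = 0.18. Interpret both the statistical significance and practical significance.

Statistically significant (p = 0.0257 < 0.05). Cohen's d = 0.18 indicates a very small effect size. Both statistical and practical significance should be considered.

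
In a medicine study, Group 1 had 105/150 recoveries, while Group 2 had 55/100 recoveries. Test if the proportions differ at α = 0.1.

p̂₁ = 0.7, p̂₂ = 0.55, pooled p̂ = 0.64. z = 2.421. Critical: ±1.645. Reject H₀.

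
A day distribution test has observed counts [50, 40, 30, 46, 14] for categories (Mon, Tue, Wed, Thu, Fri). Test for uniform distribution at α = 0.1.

Expected = 36 each. χ² = Σ(O-E)²/E = 23.111. df = 4, critical value = 7.779. Reject H₀.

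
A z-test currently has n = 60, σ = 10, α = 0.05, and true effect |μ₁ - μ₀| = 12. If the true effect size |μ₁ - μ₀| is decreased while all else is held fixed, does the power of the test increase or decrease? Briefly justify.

Power decreases: a smaller true effect decreases the non-centrality λ = |μ₁ - μ₀|/(σ/√n).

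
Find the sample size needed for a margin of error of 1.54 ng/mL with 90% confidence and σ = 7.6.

n = (z*σ/E)² = (1.645×7.6/1.54)² = 65.9 → n = 66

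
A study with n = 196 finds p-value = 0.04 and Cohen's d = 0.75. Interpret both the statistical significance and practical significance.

Statistically significant (p = 0.04 < 0.05). Cohen's d = 0.75 indicates a medium effect size. Both statistical and practical significance should be considered.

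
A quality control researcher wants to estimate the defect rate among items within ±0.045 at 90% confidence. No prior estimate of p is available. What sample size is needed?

Conservative approach: use p = 0.5 (maximizes p(1-p) = 0.25). n = z²(0.25)/E² = 1.645²×0.25/0.045² = 334.1 → n = 335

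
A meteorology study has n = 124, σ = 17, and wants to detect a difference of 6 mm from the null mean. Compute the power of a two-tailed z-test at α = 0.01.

SE = σ/√n = 17/√124 = 1.527. Non-centrality λ = d/SE = 6/1.527 = 3.93. Power ≈ Φ(λ - z_{α/2}) = Φ(3.93 - 2.576) = Φ(1.354) = 0.912.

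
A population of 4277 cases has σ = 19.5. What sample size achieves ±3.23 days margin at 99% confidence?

Without FPC: n₀ = (2.576×19.5/3.23)² = 241.855. With FPC: n = n₀N/(n₀+N-1) = 229.0 → n = 229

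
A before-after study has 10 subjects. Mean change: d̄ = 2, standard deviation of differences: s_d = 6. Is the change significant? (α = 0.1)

t = d̄/(s_d/√n) = 2/(6/√10) = 1.054. df = 9, critical t = ±1.833. Fail to reject H₀.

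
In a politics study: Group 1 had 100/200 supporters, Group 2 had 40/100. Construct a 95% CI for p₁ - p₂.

p̂₁ = 0.5, p̂₂ = 0.4. Difference = 0.1. CI = (-0.018, 0.218)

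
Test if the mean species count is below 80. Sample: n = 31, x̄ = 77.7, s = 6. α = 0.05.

t = (77.7 - 80)/(6/√31) = -2.134, df = 30. Critical t = -1.697. Reject H₀.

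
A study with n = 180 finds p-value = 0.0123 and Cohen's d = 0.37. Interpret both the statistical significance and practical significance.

Statistically significant (p = 0.0123 < 0.05). Cohen's d = 0.37 indicates a small effect size. Both statistical and practical significance should be considered.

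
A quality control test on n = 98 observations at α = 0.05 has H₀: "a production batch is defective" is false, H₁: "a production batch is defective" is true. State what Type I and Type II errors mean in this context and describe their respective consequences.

Type I (false positive): concluding that a production batch is defective when it is not — scrapping a good batch — wasted material and cost for no reason. Type II (false negative): failing to conclude that a production batch is defective when it is — shipping a defective batch — faulty products reach customers. Which is costlier depends on domain priorities and is a judgement call rather than a statistical fact.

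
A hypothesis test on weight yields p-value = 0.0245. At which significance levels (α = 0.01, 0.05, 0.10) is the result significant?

p = 0.0245. Significant at: α = 0.05, 0.1.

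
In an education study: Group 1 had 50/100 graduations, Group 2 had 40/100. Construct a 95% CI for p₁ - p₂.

p̂₁ = 0.5, p̂₂ = 0.4. Difference = 0.1. CI = (-0.037, 0.237)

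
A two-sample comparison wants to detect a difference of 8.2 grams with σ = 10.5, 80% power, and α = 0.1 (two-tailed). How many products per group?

n per group = 2(z_α/2 + z_β)²σ²/d² = 2×(1.645 + 0.84)²×10.5²/8.2² = 20.3 → n = 21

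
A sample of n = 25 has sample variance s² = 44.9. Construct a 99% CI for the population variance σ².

df = 24. χ²_{0.005} = 45.559, χ²_{0.995} = 9.886. CI for σ² = ((n-1)s²/χ²_{α/2}, (n-1)s²/χ²_{1-α/2}) = (24·44.9/45.559, 24·44.9/9.886) = (23.65, 109.0)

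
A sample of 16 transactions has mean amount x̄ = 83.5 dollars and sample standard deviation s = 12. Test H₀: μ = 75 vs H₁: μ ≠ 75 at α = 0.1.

t = (x̄ - μ₀)/(s/√n) = (83.5 - 75)/(12/√16) = 2.833. df = 15, critical t = ±1.753. Reject H₀.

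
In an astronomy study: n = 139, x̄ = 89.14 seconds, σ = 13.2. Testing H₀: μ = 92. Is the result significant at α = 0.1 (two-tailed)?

z = (89.14 - 92)/(13.2/√139) = -2.554. Since |z| > 1.645, significant at α = 0.1.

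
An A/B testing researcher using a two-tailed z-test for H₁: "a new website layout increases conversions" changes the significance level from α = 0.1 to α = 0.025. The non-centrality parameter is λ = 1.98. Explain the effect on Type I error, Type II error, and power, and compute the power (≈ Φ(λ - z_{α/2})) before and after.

Decreasing α from 0.1 to 0.025:
• Type I error rate decreases (α is the Type I rate by definition).
• Critical value moves from z_{α/2} = 1.645 to 2.241, so power = Φ(λ - z_{α/2}) goes from Φ(1.98 - 1.645) = 0.631 to Φ(1.98 - 2.241) = 0.397.
• Type II error rate β = 1 - power therefore increases (0.369 → 0.603).
Appropriate when false positives are costly — here, rolling out a layout that doesn't actually help — wasted engineering effort.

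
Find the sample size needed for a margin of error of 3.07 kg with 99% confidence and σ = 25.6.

n = (z*σ/E)² = (2.576×25.6/3.07)² = 461.4 → n = 462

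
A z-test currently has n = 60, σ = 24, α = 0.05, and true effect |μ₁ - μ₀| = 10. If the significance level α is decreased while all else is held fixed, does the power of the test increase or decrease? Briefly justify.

Power decreases: a smaller α raises the critical value, so less of the H₁ sampling distribution falls in the rejection region.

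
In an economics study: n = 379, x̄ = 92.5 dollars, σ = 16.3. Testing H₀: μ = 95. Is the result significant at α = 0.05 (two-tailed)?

z = (92.5 - 95)/(16.3/√379) = -2.986. Since |z| > 1.96, significant at α = 0.05.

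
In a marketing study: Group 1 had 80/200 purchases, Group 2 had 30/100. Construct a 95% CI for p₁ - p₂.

p̂₁ = 0.4, p̂₂ = 0.3. Difference = 0.1. CI = (-0.013, 0.213)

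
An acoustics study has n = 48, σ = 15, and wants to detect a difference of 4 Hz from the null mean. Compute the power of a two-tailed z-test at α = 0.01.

SE = σ/√n = 15/√48 = 2.165. Non-centrality λ = d/SE = 4/2.165 = 1.848. Power ≈ Φ(λ - z_{α/2}) = Φ(1.848 - 2.576) = Φ(-0.728) = 0.233.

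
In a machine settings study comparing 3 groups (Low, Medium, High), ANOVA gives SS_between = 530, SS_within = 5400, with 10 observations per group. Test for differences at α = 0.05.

df_between = 2, df_within = 27. F = MS_between/MS_within = 265.0/200.0 = 1.325. F_crit ≈ 3.354. Fail to reject H₀.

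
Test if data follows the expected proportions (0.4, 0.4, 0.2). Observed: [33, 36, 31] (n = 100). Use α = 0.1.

Expected: [40.0, 40.0, 20.0]. χ² = 7.675. df = 2, critical = 4.605. Reject H₀.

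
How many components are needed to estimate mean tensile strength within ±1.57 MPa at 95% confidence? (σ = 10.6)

n = (z*σ/E)² = (1.96×10.6/1.57)² = 175.1 → n = 176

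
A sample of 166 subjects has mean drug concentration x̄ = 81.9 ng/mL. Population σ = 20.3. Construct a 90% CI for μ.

CI = x̄ ± z*(σ/√n) = 81.9 ± 1.645(20.3/√166) = 81.9 ± 2.59 = (79.31, 84.49)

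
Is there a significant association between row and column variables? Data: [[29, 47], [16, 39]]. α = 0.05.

χ² = 1.163. df = 1, critical = 3.841. Fail to reject H₀. No evidence of dependence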